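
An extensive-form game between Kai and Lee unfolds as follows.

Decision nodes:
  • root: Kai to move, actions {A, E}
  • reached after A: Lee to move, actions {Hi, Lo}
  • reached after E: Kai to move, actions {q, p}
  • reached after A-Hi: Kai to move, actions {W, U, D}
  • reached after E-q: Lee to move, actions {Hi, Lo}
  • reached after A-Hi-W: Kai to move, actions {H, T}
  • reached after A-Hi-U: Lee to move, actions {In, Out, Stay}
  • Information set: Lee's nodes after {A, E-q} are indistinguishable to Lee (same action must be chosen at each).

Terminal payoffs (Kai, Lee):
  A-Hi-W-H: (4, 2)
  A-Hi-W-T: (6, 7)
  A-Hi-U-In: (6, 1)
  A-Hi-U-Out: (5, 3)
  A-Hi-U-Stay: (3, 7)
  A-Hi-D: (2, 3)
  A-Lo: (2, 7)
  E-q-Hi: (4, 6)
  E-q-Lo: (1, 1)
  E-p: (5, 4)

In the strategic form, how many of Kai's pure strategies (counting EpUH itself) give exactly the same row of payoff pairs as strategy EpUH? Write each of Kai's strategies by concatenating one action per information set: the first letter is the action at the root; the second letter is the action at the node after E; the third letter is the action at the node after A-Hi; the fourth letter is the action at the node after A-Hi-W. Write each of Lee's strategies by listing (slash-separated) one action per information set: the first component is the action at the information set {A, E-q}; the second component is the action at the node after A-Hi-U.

Row for EpUH (columns Hi/In, Hi/Out, Hi/Stay, Lo/In, Lo/Out, Lo/Stay): (5,4) (5,4) (5,4) (5,4) (5,4) (5,4).
Under EpUH, Kai's choice at the node after A-Hi and at the node after A-Hi-W can never be reached regardless of what Lee does, so varying those choices leaves every outcome unchanged.
Holding the reachable choices fixed and varying the unreachable ones freely already gives 3 × 2 = 6 equivalent strategies.
No other strategy reproduces this row, so those 6 are the full class: EpWH, EpWT, EpUH, EpUT, EpDH, EpDT.

6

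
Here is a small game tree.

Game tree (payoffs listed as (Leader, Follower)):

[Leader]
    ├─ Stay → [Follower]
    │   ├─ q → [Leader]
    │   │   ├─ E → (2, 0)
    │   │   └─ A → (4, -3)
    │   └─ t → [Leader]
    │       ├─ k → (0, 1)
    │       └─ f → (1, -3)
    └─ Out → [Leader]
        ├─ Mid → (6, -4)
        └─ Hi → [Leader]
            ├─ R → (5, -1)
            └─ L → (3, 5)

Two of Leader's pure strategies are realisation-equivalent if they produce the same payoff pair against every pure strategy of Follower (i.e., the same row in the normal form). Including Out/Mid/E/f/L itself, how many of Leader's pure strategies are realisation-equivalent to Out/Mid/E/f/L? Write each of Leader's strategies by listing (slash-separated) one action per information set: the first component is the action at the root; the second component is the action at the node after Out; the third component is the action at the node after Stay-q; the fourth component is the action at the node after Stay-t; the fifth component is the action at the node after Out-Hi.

Row for Out/Mid/E/f/L (columns q, t): (6,-4) (6,-4).
Under Out/Mid/E/f/L, Leader's choice at the node after Stay-q and at the node after Stay-t and at the node after Out-Hi can never be reached regardless of what Follower does, so varying those choices leaves every outcome unchanged.
Holding the reachable choices fixed and varying the unreachable ones freely already gives 2 × 2 × 2 = 8 equivalent strategies.
No other strategy reproduces this row, so those 8 are the full class: Out/Mid/E/k/R, Out/Mid/E/k/L, Out/Mid/E/f/R, Out/Mid/E/f/L, Out/Mid/A/k/R, Out/Mid/A/k/L, Out/Mid/A/f/R, Out/Mid/A/f/L.

8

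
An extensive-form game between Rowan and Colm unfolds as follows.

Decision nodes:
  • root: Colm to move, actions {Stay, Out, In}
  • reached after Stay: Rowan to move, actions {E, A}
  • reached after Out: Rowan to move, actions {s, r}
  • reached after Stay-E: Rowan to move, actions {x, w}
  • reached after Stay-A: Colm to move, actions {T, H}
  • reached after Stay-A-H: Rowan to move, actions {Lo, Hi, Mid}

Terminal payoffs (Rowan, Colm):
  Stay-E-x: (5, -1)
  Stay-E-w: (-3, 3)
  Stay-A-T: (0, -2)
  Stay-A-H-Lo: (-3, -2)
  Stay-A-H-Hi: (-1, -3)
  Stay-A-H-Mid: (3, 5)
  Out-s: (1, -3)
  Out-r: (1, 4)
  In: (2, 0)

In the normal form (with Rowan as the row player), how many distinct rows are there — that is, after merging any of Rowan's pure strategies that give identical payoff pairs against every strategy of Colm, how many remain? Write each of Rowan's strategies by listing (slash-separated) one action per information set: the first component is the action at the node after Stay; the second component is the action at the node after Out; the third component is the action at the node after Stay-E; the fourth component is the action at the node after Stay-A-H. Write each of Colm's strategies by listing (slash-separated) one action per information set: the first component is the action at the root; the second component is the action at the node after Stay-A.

Rowan has 24 pure strategies: E/s/x/Lo, E/s/x/Hi, E/s/x/Mid, E/s/w/Lo, E/s/w/Hi, E/s/w/Mid, E/r/x/Lo, E/r/x/Hi, E/r/x/Mid, E/r/w/Lo, E/r/w/Hi, E/r/w/Mid, A/s/x/Lo, A/s/x/Hi, A/s/x/Mid, A/s/w/Lo, A/s/w/Hi, A/s/w/Mid, A/r/x/Lo, A/r/x/Hi, A/r/x/Mid, A/r/w/Lo, A/r/w/Hi, A/r/w/Mid. Columns: Stay/T, Stay/H, Out/T, Out/H, In/T, In/H.
{E/s/x/Lo, E/s/x/Hi, E/s/x/Mid} → row (5,-1) (5,-1) (1,-3) (1,-3) (2,0) (2,0)
{E/s/w/Lo, E/s/w/Hi, E/s/w/Mid} → row (-3,3) (-3,3) (1,-3) (1,-3) (2,0) (2,0)
{E/r/x/Lo, E/r/x/Hi, E/r/x/Mid} → row (5,-1) (5,-1) (1,4) (1,4) (2,0) (2,0)
{E/r/w/Lo, E/r/w/Hi, E/r/w/Mid} → row (-3,3) (-3,3) (1,4) (1,4) (2,0) (2,0)
{A/s/x/Lo, A/s/w/Lo} → row (0,-2) (-3,-2) (1,-3) (1,-3) (2,0) (2,0)
{A/s/x/Hi, A/s/w/Hi} → row (0,-2) (-1,-3) (1,-3) (1,-3) (2,0) (2,0)
{A/s/x/Mid, A/s/w/Mid} → row (0,-2) (3,5) (1,-3) (1,-3) (2,0) (2,0)
{A/r/x/Lo, A/r/w/Lo} → row (0,-2) (-3,-2) (1,4) (1,4) (2,0) (2,0)
{A/r/x/Hi, A/r/w/Hi} → row (0,-2) (-1,-3) (1,4) (1,4) (2,0) (2,0)
{A/r/x/Mid, A/r/w/Mid} → row (0,-2) (3,5) (1,4) (1,4) (2,0) (2,0)
That's 10 distinct rows out of 24 strategies.

10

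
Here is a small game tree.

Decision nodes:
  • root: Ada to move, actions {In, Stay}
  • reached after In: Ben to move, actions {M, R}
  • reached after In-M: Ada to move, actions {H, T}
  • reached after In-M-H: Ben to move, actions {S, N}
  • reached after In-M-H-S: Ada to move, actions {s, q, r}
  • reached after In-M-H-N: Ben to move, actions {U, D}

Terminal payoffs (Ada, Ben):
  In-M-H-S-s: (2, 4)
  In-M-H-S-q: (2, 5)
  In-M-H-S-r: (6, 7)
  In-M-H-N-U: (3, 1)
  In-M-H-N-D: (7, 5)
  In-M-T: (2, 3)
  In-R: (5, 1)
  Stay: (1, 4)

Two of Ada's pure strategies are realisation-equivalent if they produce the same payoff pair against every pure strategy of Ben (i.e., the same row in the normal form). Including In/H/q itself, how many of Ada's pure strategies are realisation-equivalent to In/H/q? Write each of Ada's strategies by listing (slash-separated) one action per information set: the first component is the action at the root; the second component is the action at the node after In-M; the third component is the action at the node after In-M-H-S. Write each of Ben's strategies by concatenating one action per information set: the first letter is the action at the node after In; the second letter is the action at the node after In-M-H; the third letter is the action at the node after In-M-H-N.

Row for In/H/q (columns MSU, MSD, MNU, MND, RSU, RSD, RNU, RND): (2,5) (2,5) (3,1) (7,5) (5,1) (5,1) (5,1) (5,1).
Every one of Ada's information sets is on the play path for some reply by Ben when Ada follows In/H/q.
Changing the action at any of them therefore changes at least one column, so only In/H/q itself gives this row.

1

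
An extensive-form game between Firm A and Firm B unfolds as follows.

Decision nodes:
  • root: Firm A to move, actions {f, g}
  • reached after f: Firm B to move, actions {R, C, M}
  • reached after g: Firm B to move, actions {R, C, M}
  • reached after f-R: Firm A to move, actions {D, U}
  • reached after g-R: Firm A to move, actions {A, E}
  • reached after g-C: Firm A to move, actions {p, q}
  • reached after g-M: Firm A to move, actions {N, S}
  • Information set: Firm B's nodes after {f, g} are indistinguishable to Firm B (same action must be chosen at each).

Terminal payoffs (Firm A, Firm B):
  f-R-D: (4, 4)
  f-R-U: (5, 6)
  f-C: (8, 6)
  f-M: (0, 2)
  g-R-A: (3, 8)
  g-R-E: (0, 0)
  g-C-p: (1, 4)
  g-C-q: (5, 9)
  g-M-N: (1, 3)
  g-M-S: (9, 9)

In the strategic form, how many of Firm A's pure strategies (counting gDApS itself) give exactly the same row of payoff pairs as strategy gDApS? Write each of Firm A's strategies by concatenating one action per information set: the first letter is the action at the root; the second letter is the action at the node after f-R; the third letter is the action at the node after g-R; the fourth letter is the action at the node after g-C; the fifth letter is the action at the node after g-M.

2

Row for gDApS (columns R, C, M): (3,8) (1,4) (9,9).
Under gDApS, Firm A's choice at the node after f-R can never be reached regardless of what Firm B does, so varying those choices leaves every outcome unchanged.
Holding the reachable choices fixed and varying the unreachable one freely already gives 2 equivalent strategies.
No other strategy reproduces this row, so those 2 are the full class: gDApS, gUApS.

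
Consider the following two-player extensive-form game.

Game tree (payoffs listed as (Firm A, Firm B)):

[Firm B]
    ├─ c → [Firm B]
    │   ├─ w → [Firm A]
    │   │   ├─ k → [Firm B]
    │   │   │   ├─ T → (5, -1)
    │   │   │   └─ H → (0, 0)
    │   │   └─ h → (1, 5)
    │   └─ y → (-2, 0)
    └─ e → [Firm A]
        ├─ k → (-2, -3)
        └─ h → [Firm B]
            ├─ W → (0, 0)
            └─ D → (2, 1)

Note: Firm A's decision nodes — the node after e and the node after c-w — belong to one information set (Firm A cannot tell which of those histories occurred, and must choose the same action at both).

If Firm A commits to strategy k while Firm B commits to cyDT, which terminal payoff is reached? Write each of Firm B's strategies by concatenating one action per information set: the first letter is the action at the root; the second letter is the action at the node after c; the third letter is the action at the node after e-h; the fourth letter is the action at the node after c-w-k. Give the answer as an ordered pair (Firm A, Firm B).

(-2, 0)

Trace the play path from the root:
  Firm B plays c
  Firm B plays y at [c]
→ terminal payoff (-2, 0).
(Firm A's choice at the information set {e, c-w} is never reached on this path, so it doesn't affect the outcome.)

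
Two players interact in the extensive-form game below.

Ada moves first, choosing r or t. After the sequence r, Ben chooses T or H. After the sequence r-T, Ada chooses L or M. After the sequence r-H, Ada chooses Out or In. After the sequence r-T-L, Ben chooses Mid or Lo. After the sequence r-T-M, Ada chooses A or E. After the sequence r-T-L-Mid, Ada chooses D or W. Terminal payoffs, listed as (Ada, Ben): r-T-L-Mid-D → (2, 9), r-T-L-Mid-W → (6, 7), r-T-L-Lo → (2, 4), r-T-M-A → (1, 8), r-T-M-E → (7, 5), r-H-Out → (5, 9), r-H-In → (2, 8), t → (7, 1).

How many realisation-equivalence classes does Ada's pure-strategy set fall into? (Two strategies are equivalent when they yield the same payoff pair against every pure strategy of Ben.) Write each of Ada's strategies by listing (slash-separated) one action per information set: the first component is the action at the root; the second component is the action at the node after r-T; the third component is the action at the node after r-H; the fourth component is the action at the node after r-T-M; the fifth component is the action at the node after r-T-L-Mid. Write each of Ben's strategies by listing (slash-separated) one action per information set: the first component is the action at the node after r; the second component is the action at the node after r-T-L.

Ada has 32 pure strategies: r/L/Out/A/D, r/L/Out/A/W, r/L/Out/E/D, r/L/Out/E/W, r/L/In/A/D, r/L/In/A/W, r/L/In/E/D, r/L/In/E/W, r/M/Out/A/D, r/M/Out/A/W, r/M/Out/E/D, r/M/Out/E/W, r/M/In/A/D, r/M/In/A/W, r/M/In/E/D, r/M/In/E/W, t/L/Out/A/D, t/L/Out/A/W, t/L/Out/E/D, t/L/Out/E/W, t/L/In/A/D, t/L/In/A/W, t/L/In/E/D, t/L/In/E/W, t/M/Out/A/D, t/M/Out/A/W, t/M/Out/E/D, t/M/Out/E/W, t/M/In/A/D, t/M/In/A/W, t/M/In/E/D, t/M/In/E/W. Columns: T/Mid, T/Lo, H/Mid, H/Lo.
{r/L/Out/A/D, r/L/Out/E/D} → row (2,9) (2,4) (5,9) (5,9)
{r/L/Out/A/W, r/L/Out/E/W} → row (6,7) (2,4) (5,9) (5,9)
{r/L/In/A/D, r/L/In/E/D} → row (2,9) (2,4) (2,8) (2,8)
{r/L/In/A/W, r/L/In/E/W} → row (6,7) (2,4) (2,8) (2,8)
{r/M/Out/A/D, r/M/Out/A/W} → row (1,8) (1,8) (5,9) (5,9)
{r/M/Out/E/D, r/M/Out/E/W} → row (7,5) (7,5) (5,9) (5,9)
{r/M/In/A/D, r/M/In/A/W} → row (1,8) (1,8) (2,8) (2,8)
{r/M/In/E/D, r/M/In/E/W} → row (7,5) (7,5) (2,8) (2,8)
{t/L/Out/A/D, t/L/Out/A/W, t/L/Out/E/D, t/L/Out/E/W, t/L/In/A/D, t/L/In/A/W, t/L/In/E/D, t/L/In/E/W, t/M/Out/A/D, t/M/Out/A/W, t/M/Out/E/D, t/M/Out/E/W, t/M/In/A/D, t/M/In/A/W, t/M/In/E/D, t/M/In/E/W} → row (7,1) (7,1) (7,1) (7,1)
That's 9 distinct rows out of 32 strategies.

9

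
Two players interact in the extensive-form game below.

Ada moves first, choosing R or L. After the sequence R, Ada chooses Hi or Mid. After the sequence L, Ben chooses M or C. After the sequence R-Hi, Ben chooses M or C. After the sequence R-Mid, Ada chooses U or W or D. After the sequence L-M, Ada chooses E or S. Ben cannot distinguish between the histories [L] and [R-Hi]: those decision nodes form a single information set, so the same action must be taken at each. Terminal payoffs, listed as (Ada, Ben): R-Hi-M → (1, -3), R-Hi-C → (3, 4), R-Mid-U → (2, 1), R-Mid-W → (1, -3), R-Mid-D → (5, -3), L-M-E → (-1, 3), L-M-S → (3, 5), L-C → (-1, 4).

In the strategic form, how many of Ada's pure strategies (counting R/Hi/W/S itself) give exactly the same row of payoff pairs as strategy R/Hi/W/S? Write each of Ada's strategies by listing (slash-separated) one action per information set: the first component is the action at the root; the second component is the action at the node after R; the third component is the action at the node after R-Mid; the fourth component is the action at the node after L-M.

6

Row for R/Hi/W/S (columns M, C): (1,-3) (3,4).
Under R/Hi/W/S, Ada's choice at the node after R-Mid and at the node after L-M can never be reached regardless of what Ben does, so varying those choices leaves every outcome unchanged.
Holding the reachable choices fixed and varying the unreachable ones freely already gives 3 × 2 = 6 equivalent strategies.
No other strategy reproduces this row, so those 6 are the full class: R/Hi/U/E, R/Hi/U/S, R/Hi/W/E, R/Hi/W/S, R/Hi/D/E, R/Hi/D/S.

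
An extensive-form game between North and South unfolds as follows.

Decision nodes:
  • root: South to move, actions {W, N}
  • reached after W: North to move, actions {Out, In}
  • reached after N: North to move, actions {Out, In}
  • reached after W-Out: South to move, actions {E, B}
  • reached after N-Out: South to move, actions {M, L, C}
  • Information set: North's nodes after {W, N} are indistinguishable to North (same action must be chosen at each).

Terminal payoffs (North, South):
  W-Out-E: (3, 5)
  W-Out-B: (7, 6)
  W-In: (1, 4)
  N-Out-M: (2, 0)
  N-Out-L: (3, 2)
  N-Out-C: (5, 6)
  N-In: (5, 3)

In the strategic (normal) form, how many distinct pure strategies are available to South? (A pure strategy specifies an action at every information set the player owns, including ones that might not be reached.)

12

South owns the root with actions {W, N} — two choices.
South owns the node after W-Out with actions {E, B} — two choices.
South owns the node after N-Out with actions {M, L, C} — three choices.
A pure strategy fixes one action at each information set independently, so the count is the product 2 × 2 × 3 = 12.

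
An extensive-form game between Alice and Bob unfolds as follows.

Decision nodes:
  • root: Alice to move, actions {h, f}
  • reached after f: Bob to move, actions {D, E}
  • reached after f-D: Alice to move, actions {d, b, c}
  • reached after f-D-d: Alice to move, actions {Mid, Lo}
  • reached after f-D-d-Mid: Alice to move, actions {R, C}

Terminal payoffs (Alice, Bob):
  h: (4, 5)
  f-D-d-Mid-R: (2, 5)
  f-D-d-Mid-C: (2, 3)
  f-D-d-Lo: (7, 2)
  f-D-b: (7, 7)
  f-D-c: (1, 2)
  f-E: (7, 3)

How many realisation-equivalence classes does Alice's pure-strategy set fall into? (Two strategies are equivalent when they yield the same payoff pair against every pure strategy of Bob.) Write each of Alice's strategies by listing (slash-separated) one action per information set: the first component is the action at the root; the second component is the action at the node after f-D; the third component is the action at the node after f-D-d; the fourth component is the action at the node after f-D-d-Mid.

6

Alice has 24 pure strategies: h/d/Mid/R, h/d/Mid/C, h/d/Lo/R, h/d/Lo/C, h/b/Mid/R, h/b/Mid/C, h/b/Lo/R, h/b/Lo/C, h/c/Mid/R, h/c/Mid/C, h/c/Lo/R, h/c/Lo/C, f/d/Mid/R, f/d/Mid/C, f/d/Lo/R, f/d/Lo/C, f/b/Mid/R, f/b/Mid/C, f/b/Lo/R, f/b/Lo/C, f/c/Mid/R, f/c/Mid/C, f/c/Lo/R, f/c/Lo/C. Columns: D, E.
{h/d/Mid/R, h/d/Mid/C, h/d/Lo/R, h/d/Lo/C, h/b/Mid/R, h/b/Mid/C, h/b/Lo/R, h/b/Lo/C, h/c/Mid/R, h/c/Mid/C, h/c/Lo/R, h/c/Lo/C} → row (4,5) (4,5)
{f/d/Mid/R} → row (2,5) (7,3)
{f/d/Mid/C} → row (2,3) (7,3)
{f/d/Lo/R, f/d/Lo/C} → row (7,2) (7,3)
{f/b/Mid/R, f/b/Mid/C, f/b/Lo/R, f/b/Lo/C} → row (7,7) (7,3)
{f/c/Mid/R, f/c/Mid/C, f/c/Lo/R, f/c/Lo/C} → row (1,2) (7,3)
That's 6 distinct rows out of 24 strategies.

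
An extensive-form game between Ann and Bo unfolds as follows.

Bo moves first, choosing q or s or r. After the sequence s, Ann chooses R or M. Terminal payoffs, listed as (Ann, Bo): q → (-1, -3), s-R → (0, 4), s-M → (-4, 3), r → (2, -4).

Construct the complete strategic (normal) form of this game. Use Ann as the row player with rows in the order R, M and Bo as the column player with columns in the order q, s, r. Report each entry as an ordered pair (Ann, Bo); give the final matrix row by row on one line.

R: (-1,-3) (0,4) (2,-4) | M: (-1,-3) (-4,3) (2,-4)

Row R: q→(-1,-3), s→(0,4), r→(2,-4)
Row M: q→(-1,-3), s→(-4,3), r→(2,-4)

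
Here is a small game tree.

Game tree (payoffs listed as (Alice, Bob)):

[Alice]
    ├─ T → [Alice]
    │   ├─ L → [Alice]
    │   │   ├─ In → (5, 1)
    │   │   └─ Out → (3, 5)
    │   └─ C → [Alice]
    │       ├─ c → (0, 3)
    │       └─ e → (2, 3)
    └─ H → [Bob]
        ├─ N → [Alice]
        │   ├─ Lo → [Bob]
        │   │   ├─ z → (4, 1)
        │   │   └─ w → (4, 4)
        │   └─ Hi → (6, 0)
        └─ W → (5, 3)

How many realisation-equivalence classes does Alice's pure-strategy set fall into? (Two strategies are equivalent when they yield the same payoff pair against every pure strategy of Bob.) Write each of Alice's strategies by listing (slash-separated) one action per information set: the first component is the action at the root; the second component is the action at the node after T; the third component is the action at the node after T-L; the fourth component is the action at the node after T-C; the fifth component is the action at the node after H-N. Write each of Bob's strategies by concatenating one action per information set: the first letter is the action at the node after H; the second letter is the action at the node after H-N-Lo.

6

Alice has 32 pure strategies: T/L/In/c/Lo, T/L/In/c/Hi, T/L/In/e/Lo, T/L/In/e/Hi, T/L/Out/c/Lo, T/L/Out/c/Hi, T/L/Out/e/Lo, T/L/Out/e/Hi, T/C/In/c/Lo, T/C/In/c/Hi, T/C/In/e/Lo, T/C/In/e/Hi, T/C/Out/c/Lo, T/C/Out/c/Hi, T/C/Out/e/Lo, T/C/Out/e/Hi, H/L/In/c/Lo, H/L/In/c/Hi, H/L/In/e/Lo, H/L/In/e/Hi, H/L/Out/c/Lo, H/L/Out/c/Hi, H/L/Out/e/Lo, H/L/Out/e/Hi, H/C/In/c/Lo, H/C/In/c/Hi, H/C/In/e/Lo, H/C/In/e/Hi, H/C/Out/c/Lo, H/C/Out/c/Hi, H/C/Out/e/Lo, H/C/Out/e/Hi. Columns: Nz, Nw, Wz, Ww.
{T/L/In/c/Lo, T/L/In/c/Hi, T/L/In/e/Lo, T/L/In/e/Hi} → row (5,1) (5,1) (5,1) (5,1)
{T/L/Out/c/Lo, T/L/Out/c/Hi, T/L/Out/e/Lo, T/L/Out/e/Hi} → row (3,5) (3,5) (3,5) (3,5)
{T/C/In/c/Lo, T/C/In/c/Hi, T/C/Out/c/Lo, T/C/Out/c/Hi} → row (0,3) (0,3) (0,3) (0,3)
{T/C/In/e/Lo, T/C/In/e/Hi, T/C/Out/e/Lo, T/C/Out/e/Hi} → row (2,3) (2,3) (2,3) (2,3)
{H/L/In/c/Lo, H/L/In/e/Lo, H/L/Out/c/Lo, H/L/Out/e/Lo, H/C/In/c/Lo, H/C/In/e/Lo, H/C/Out/c/Lo, H/C/Out/e/Lo} → row (4,1) (4,4) (5,3) (5,3)
{H/L/In/c/Hi, H/L/In/e/Hi, H/L/Out/c/Hi, H/L/Out/e/Hi, H/C/In/c/Hi, H/C/In/e/Hi, H/C/Out/c/Hi, H/C/Out/e/Hi} → row (6,0) (6,0) (5,3) (5,3)
That's 6 distinct rows out of 32 strategies.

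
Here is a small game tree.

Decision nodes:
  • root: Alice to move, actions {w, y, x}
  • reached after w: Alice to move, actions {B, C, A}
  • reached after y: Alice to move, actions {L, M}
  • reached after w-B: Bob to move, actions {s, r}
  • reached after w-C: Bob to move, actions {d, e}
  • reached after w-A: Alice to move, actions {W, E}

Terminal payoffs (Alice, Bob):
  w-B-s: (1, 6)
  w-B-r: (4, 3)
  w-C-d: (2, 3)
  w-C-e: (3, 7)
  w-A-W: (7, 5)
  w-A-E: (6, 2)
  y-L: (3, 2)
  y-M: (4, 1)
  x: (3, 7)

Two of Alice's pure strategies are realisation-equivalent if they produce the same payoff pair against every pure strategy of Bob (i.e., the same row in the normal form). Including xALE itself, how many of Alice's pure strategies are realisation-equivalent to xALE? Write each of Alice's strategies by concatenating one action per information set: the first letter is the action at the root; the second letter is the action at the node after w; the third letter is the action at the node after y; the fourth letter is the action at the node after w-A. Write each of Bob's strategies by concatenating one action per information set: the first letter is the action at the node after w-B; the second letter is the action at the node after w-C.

12

Row for xALE (columns sd, se, rd, re): (3,7) (3,7) (3,7) (3,7).
Under xALE, Alice's choice at the node after w and at the node after y and at the node after w-A can never be reached regardless of what Bob does, so varying those choices leaves every outcome unchanged.
Holding the reachable choices fixed and varying the unreachable ones freely already gives 3 × 2 × 2 = 12 equivalent strategies.
No other strategy reproduces this row, so those 12 are the full class: xBLW, xBLE, xBMW, xBME, xCLW, xCLE, xCMW, xCME, xALW, xALE, xAMW, xAME.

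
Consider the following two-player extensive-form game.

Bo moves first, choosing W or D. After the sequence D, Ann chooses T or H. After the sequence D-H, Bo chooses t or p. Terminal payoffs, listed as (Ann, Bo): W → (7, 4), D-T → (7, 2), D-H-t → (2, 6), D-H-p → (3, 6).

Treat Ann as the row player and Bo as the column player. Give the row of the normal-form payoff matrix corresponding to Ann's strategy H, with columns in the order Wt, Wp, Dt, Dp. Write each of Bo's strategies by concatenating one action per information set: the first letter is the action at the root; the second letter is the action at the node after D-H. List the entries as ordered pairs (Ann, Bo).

(7,4) (7,4) (2,6) (3,6)

vs Wt: Bo plays W → (7, 4)
vs Wp: Bo plays W → (7, 4)
vs Dt: Bo plays D → Ann plays H at [D] → Bo plays t at [D-H] → (2, 6)
vs Dp: Bo plays D → Ann plays H at [D] → Bo plays p at [D-H] → (3, 6)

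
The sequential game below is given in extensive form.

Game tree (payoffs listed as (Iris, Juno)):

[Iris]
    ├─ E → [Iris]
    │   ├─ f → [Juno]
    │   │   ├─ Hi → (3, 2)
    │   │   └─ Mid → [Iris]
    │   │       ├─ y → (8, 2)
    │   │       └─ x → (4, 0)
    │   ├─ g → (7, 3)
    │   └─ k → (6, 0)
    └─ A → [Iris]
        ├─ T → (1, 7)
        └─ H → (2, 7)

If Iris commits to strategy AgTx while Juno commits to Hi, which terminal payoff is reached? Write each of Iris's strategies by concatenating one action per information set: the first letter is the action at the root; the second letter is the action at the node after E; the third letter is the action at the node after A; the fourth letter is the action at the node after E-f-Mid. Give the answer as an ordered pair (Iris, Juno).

Trace the play path from the root:
  Iris plays A
  Iris plays T at [A]
→ terminal payoff (1, 7).
(Iris's choice at the node after E is never reached on this path, so it doesn't affect the outcome.)

(1, 7)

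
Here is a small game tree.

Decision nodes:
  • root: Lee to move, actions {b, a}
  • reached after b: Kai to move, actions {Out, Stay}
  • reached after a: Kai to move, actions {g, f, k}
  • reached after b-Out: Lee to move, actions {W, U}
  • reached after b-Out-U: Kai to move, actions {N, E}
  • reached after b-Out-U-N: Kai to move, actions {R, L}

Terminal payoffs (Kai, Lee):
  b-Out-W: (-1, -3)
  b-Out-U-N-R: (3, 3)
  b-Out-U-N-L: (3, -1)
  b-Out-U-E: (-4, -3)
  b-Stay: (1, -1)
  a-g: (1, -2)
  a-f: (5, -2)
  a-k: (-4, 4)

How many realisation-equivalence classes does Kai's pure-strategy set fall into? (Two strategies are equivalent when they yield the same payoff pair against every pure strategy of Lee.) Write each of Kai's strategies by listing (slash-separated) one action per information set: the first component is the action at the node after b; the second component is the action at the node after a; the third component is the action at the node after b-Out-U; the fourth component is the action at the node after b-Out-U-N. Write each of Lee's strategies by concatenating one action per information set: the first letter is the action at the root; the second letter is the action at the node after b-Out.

Kai has 24 pure strategies: Out/g/N/R, Out/g/N/L, Out/g/E/R, Out/g/E/L, Out/f/N/R, Out/f/N/L, Out/f/E/R, Out/f/E/L, Out/k/N/R, Out/k/N/L, Out/k/E/R, Out/k/E/L, Stay/g/N/R, Stay/g/N/L, Stay/g/E/R, Stay/g/E/L, Stay/f/N/R, Stay/f/N/L, Stay/f/E/R, Stay/f/E/L, Stay/k/N/R, Stay/k/N/L, Stay/k/E/R, Stay/k/E/L. Columns: bW, bU, aW, aU.
{Out/g/N/R} → row (-1,-3) (3,3) (1,-2) (1,-2)
{Out/g/N/L} → row (-1,-3) (3,-1) (1,-2) (1,-2)
{Out/g/E/R, Out/g/E/L} → row (-1,-3) (-4,-3) (1,-2) (1,-2)
{Out/f/N/R} → row (-1,-3) (3,3) (5,-2) (5,-2)
{Out/f/N/L} → row (-1,-3) (3,-1) (5,-2) (5,-2)
{Out/f/E/R, Out/f/E/L} → row (-1,-3) (-4,-3) (5,-2) (5,-2)
{Out/k/N/R} → row (-1,-3) (3,3) (-4,4) (-4,4)
{Out/k/N/L} → row (-1,-3) (3,-1) (-4,4) (-4,4)
{Out/k/E/R, Out/k/E/L} → row (-1,-3) (-4,-3) (-4,4) (-4,4)
{Stay/g/N/R, Stay/g/N/L, Stay/g/E/R, Stay/g/E/L} → row (1,-1) (1,-1) (1,-2) (1,-2)
{Stay/f/N/R, Stay/f/N/L, Stay/f/E/R, Stay/f/E/L} → row (1,-1) (1,-1) (5,-2) (5,-2)
{Stay/k/N/R, Stay/k/N/L, Stay/k/E/R, Stay/k/E/L} → row (1,-1) (1,-1) (-4,4) (-4,4)
That's 12 distinct rows out of 24 strategies.

12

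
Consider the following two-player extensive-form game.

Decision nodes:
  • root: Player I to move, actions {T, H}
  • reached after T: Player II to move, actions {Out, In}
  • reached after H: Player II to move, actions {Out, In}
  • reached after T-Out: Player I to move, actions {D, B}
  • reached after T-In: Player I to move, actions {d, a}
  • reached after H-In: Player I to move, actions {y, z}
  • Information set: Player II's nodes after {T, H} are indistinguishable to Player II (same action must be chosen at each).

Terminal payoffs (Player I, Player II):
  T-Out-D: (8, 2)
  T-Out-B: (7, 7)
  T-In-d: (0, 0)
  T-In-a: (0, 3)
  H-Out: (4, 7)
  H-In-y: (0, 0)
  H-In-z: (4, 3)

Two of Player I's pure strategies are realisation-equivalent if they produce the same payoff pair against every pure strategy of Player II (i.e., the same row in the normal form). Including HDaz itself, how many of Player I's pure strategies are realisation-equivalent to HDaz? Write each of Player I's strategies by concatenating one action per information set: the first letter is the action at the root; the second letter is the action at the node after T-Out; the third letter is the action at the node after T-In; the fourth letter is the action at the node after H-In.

4

Row for HDaz (columns Out, In): (4,7) (4,3).
Under HDaz, Player I's choice at the node after T-Out and at the node after T-In can never be reached regardless of what Player II does, so varying those choices leaves every outcome unchanged.
Holding the reachable choices fixed and varying the unreachable ones freely already gives 2 × 2 = 4 equivalent strategies.
No other strategy reproduces this row, so those 4 are the full class: HDdz, HDaz, HBdz, HBaz.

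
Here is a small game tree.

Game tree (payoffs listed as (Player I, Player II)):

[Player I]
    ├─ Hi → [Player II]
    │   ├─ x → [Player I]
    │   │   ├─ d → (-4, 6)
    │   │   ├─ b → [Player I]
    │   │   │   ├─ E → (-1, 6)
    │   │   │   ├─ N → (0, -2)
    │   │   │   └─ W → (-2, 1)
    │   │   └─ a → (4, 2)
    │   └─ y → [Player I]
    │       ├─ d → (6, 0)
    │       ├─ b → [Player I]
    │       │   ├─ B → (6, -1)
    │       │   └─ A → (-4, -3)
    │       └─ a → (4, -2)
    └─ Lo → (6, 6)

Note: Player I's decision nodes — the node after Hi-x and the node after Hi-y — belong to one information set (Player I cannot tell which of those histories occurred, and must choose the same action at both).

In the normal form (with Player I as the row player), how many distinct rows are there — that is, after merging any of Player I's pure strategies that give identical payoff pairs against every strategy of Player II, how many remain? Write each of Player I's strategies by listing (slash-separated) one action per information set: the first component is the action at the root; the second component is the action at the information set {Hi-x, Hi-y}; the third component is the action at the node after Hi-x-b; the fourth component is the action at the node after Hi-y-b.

9

Player I has 36 pure strategies: Hi/d/E/B, Hi/d/E/A, Hi/d/N/B, Hi/d/N/A, Hi/d/W/B, Hi/d/W/A, Hi/b/E/B, Hi/b/E/A, Hi/b/N/B, Hi/b/N/A, Hi/b/W/B, Hi/b/W/A, Hi/a/E/B, Hi/a/E/A, Hi/a/N/B, Hi/a/N/A, Hi/a/W/B, Hi/a/W/A, Lo/d/E/B, Lo/d/E/A, Lo/d/N/B, Lo/d/N/A, Lo/d/W/B, Lo/d/W/A, Lo/b/E/B, Lo/b/E/A, Lo/b/N/B, Lo/b/N/A, Lo/b/W/B, Lo/b/W/A, Lo/a/E/B, Lo/a/E/A, Lo/a/N/B, Lo/a/N/A, Lo/a/W/B, Lo/a/W/A. Columns: x, y.
{Hi/d/E/B, Hi/d/E/A, Hi/d/N/B, Hi/d/N/A, Hi/d/W/B, Hi/d/W/A} → row (-4,6) (6,0)
{Hi/b/E/B} → row (-1,6) (6,-1)
{Hi/b/E/A} → row (-1,6) (-4,-3)
{Hi/b/N/B} → row (0,-2) (6,-1)
{Hi/b/N/A} → row (0,-2) (-4,-3)
{Hi/b/W/B} → row (-2,1) (6,-1)
{Hi/b/W/A} → row (-2,1) (-4,-3)
{Hi/a/E/B, Hi/a/E/A, Hi/a/N/B, Hi/a/N/A, Hi/a/W/B, Hi/a/W/A} → row (4,2) (4,-2)
{Lo/d/E/B, Lo/d/E/A, Lo/d/N/B, Lo/d/N/A, Lo/d/W/B, Lo/d/W/A, Lo/b/E/B, Lo/b/E/A, Lo/b/N/B, Lo/b/N/A, Lo/b/W/B, Lo/b/W/A, Lo/a/E/B, Lo/a/E/A, Lo/a/N/B, Lo/a/N/A, Lo/a/W/B, Lo/a/W/A} → row (6,6) (6,6)
That's 9 distinct rows out of 36 strategies.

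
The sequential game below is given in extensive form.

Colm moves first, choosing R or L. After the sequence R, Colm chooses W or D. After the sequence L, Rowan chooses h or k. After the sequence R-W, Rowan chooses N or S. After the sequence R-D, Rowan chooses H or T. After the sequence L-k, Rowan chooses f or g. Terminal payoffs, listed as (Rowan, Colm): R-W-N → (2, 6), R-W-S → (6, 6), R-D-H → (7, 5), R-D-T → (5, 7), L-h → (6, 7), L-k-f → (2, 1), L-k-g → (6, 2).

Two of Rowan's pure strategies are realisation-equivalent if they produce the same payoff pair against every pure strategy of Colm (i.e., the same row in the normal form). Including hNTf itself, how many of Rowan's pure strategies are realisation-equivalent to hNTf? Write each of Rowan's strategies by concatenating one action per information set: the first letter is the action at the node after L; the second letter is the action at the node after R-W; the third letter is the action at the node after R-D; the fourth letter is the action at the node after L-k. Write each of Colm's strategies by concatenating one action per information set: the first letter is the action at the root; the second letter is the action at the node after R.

Row for hNTf (columns RW, RD, LW, LD): (2,6) (5,7) (6,7) (6,7).
Under hNTf, Rowan's choice at the node after L-k can never be reached regardless of what Colm does, so varying those choices leaves every outcome unchanged.
Holding the reachable choices fixed and varying the unreachable one freely already gives 2 equivalent strategies.
No other strategy reproduces this row, so those 2 are the full class: hNTf, hNTg.

2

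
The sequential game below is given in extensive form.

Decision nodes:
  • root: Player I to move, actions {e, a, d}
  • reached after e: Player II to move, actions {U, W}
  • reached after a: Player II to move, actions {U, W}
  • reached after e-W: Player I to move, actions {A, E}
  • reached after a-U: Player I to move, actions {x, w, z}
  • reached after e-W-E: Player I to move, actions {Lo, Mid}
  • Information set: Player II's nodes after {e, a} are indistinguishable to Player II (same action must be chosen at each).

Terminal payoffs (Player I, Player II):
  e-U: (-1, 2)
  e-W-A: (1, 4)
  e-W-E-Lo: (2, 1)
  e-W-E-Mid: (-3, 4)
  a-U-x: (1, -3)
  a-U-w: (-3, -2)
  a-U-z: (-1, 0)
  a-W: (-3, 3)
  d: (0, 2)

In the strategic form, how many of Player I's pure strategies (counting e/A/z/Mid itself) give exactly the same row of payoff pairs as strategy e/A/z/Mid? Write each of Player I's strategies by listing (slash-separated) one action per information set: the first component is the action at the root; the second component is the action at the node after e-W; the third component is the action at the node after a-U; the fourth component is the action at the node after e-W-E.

6

Row for e/A/z/Mid (columns U, W): (-1,2) (1,4).
Under e/A/z/Mid, Player I's choice at the node after a-U and at the node after e-W-E can never be reached regardless of what Player II does, so varying those choices leaves every outcome unchanged.
Holding the reachable choices fixed and varying the unreachable ones freely already gives 3 × 2 = 6 equivalent strategies.
No other strategy reproduces this row, so those 6 are the full class: e/A/x/Lo, e/A/x/Mid, e/A/w/Lo, e/A/w/Mid, e/A/z/Lo, e/A/z/Mid.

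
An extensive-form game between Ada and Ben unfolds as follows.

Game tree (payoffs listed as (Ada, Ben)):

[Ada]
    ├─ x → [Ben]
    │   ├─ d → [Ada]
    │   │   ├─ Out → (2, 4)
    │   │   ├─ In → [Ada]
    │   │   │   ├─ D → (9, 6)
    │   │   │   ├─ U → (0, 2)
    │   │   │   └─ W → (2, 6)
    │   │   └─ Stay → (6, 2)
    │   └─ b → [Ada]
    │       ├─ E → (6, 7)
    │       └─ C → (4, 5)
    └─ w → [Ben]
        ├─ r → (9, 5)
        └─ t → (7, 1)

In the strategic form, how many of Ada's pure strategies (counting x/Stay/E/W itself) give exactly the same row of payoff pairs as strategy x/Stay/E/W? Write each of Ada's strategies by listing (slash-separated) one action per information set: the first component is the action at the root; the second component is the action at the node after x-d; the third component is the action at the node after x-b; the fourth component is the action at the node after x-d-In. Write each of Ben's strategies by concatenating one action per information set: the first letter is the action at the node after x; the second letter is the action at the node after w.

3

Row for x/Stay/E/W (columns dr, dt, br, bt): (6,2) (6,2) (6,7) (6,7).
Under x/Stay/E/W, Ada's choice at the node after x-d-In can never be reached regardless of what Ben does, so varying those choices leaves every outcome unchanged.
Holding the reachable choices fixed and varying the unreachable one freely already gives 3 equivalent strategies.
No other strategy reproduces this row, so those 3 are the full class: x/Stay/E/D, x/Stay/E/U, x/Stay/E/W.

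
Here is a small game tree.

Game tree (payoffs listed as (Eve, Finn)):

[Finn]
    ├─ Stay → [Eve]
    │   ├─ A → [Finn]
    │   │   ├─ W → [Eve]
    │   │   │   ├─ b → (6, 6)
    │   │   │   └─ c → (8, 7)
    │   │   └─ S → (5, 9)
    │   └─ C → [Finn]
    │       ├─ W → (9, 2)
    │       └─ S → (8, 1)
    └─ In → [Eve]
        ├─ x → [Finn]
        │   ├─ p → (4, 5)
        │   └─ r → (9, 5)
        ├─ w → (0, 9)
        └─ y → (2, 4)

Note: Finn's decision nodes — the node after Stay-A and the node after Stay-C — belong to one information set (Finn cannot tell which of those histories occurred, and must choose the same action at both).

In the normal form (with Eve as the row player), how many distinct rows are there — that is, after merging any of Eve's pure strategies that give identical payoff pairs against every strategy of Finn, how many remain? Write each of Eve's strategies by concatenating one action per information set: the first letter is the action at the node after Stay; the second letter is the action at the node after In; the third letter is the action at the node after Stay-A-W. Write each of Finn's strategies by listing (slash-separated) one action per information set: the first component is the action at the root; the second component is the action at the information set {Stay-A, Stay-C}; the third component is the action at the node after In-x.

9

Eve has 12 pure strategies: Axb, Axc, Awb, Awc, Ayb, Ayc, Cxb, Cxc, Cwb, Cwc, Cyb, Cyc. Columns: Stay/W/p, Stay/W/r, Stay/S/p, Stay/S/r, In/W/p, In/W/r, In/S/p, In/S/r.
{Axb} → row (6,6) (6,6) (5,9) (5,9) (4,5) (9,5) (4,5) (9,5)
{Axc} → row (8,7) (8,7) (5,9) (5,9) (4,5) (9,5) (4,5) (9,5)
{Awb} → row (6,6) (6,6) (5,9) (5,9) (0,9) (0,9) (0,9) (0,9)
{Awc} → row (8,7) (8,7) (5,9) (5,9) (0,9) (0,9) (0,9) (0,9)
{Ayb} → row (6,6) (6,6) (5,9) (5,9) (2,4) (2,4) (2,4) (2,4)
{Ayc} → row (8,7) (8,7) (5,9) (5,9) (2,4) (2,4) (2,4) (2,4)
{Cxb, Cxc} → row (9,2) (9,2) (8,1) (8,1) (4,5) (9,5) (4,5) (9,5)
{Cwb, Cwc} → row (9,2) (9,2) (8,1) (8,1) (0,9) (0,9) (0,9) (0,9)
{Cyb, Cyc} → row (9,2) (9,2) (8,1) (8,1) (2,4) (2,4) (2,4) (2,4)
That's 9 distinct rows out of 12 strategies.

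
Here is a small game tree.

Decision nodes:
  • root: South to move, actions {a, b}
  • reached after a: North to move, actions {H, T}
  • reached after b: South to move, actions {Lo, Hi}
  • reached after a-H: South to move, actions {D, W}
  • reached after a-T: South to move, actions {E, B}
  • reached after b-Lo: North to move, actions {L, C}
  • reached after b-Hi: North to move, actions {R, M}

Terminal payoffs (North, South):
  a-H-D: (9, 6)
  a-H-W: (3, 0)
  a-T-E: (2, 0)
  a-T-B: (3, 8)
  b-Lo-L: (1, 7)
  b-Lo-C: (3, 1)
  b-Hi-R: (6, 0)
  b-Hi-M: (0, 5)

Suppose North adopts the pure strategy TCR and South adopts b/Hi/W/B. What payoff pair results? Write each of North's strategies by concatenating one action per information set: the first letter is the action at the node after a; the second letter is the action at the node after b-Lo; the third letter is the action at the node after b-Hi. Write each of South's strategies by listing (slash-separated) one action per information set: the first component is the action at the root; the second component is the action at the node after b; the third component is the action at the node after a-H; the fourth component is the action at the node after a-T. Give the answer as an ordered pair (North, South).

Trace the play path from the root:
  South plays b
  South plays Hi at [b]
  North plays R at [b-Hi]
→ terminal payoff (6, 0).
(North's choice at the node after a is never reached on this path, so it doesn't affect the outcome.)

(6, 0)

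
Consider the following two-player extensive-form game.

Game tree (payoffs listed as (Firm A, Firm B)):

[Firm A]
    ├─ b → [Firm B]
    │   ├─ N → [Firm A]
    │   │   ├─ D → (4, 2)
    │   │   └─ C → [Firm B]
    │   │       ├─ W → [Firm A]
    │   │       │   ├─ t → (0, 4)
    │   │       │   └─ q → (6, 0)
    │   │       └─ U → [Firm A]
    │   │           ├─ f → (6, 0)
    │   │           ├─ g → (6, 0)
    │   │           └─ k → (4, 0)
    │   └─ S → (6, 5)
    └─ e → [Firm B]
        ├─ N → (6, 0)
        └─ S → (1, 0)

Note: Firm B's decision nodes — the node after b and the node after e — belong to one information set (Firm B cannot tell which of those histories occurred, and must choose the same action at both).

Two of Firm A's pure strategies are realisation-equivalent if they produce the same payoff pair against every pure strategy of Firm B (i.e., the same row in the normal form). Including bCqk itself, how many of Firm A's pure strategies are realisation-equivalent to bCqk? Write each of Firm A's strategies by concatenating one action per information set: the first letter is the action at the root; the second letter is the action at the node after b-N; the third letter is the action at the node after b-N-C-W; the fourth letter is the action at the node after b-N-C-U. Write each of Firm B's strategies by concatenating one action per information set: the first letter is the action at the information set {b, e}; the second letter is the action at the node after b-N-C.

1

Row for bCqk (columns NW, NU, SW, SU): (6,0) (4,0) (6,5) (6,5).
Every one of Firm A's information sets is on the play path for some reply by Firm B when Firm A follows bCqk.
Changing the action at any of them therefore changes at least one column, so only bCqk itself gives this row.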